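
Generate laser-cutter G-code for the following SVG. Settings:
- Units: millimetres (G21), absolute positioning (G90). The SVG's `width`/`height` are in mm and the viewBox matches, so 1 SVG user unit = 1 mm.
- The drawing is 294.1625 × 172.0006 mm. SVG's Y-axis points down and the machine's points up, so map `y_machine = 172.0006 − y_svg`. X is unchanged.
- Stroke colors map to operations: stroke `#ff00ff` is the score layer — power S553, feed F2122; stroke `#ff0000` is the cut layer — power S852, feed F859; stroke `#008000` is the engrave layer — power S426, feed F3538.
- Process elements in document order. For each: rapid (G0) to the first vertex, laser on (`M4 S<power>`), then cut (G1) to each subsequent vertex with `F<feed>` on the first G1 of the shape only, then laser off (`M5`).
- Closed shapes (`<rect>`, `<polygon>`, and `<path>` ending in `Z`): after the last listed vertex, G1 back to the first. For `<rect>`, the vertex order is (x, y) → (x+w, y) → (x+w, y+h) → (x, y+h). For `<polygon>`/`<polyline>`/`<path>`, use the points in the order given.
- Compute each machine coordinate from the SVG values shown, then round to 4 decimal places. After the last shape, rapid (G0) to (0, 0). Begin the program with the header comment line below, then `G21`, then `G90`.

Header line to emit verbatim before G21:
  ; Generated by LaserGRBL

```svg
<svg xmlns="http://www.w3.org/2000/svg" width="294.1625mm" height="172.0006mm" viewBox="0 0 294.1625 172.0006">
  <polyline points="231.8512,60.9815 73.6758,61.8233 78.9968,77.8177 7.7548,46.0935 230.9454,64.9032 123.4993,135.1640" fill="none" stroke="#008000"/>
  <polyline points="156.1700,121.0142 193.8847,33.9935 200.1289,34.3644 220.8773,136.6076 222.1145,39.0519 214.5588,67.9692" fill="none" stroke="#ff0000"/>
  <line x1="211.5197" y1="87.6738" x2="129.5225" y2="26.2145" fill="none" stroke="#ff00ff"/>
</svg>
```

viewBox `0 0 294.1625 172.0006` with mm width/height → 1 unit = 1 mm. Flip: y_m = 172.0006 − y_svg.

**Shape 1** — `<polyline>` open polyline, stroke `#008000` → engrave (S426, F3538). Machine vertices: (231.8512,111.0191) → (73.6758,110.1773) → (78.9968,94.1829) → (7.7548,125.9071) → (230.9454,107.0974) → (123.4993,36.8366). Open path.

**Shape 2** — `<polyline>` open polyline, stroke `#ff0000` → cut (S852, F859). Machine vertices: (156.1700,50.9864) → (193.8847,138.0071) → (200.1289,137.6362) → (220.8773,35.3930) → (222.1145,132.9487) → (214.5588,104.0314). Open path.

**Shape 3** — `<line>` line segment, stroke `#ff00ff` → score (S553, F2122). Machine vertices: (211.5197,84.3268) → (129.5225,145.7861). Open path.

; Generated by LaserGRBL
G21
G90
G0 X231.8512 Y111.0191
M4 S426
G1 X73.6758 Y110.1773 F3538
G1 X78.9968 Y94.1829
G1 X7.7548 Y125.9071
G1 X230.9454 Y107.0974
G1 X123.4993 Y36.8366
M5
G0 X156.1700 Y50.9864
M4 S852
G1 X193.8847 Y138.0071 F859
G1 X200.1289 Y137.6362
G1 X220.8773 Y35.3930
G1 X222.1145 Y132.9487
G1 X214.5588 Y104.0314
M5
G0 X211.5197 Y84.3268
M4 S553
G1 X129.5225 Y145.7861 F2122
M5
G0 X0.0000 Y0.0000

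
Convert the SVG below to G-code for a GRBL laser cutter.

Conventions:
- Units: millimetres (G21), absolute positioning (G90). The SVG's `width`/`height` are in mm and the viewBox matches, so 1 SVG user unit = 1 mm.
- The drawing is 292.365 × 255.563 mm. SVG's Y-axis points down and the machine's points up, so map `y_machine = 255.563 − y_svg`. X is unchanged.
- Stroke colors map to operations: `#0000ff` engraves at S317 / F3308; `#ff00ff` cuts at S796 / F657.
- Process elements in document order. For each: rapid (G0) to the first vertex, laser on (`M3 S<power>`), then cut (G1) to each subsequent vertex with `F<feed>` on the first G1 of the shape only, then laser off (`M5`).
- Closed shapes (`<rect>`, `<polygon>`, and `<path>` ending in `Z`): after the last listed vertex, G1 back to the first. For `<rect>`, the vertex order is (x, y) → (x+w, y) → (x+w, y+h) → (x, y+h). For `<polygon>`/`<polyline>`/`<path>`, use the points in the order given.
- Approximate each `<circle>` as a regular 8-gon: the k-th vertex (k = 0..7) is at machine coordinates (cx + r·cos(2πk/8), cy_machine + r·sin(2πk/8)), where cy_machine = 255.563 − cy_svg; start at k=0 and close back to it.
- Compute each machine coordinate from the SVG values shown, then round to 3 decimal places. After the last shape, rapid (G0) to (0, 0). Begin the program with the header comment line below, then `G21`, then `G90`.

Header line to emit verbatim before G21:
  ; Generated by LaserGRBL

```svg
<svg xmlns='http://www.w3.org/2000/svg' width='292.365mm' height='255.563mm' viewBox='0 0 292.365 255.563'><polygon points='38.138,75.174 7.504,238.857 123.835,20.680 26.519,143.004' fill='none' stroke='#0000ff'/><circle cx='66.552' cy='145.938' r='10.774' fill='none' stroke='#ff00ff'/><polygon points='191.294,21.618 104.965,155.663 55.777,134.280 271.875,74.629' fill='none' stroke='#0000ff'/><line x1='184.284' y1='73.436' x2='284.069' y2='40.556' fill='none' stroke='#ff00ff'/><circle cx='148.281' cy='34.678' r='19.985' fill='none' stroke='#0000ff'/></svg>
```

; Generated by LaserGRBL
G21
G90
G0 X38.138 Y180.389
M3 S317
G1 X7.504 Y16.706 F3308
G1 X123.835 Y234.883
G1 X26.519 Y112.559
G1 X38.138 Y180.389
M5
G0 X77.326 Y109.625
M3 S796
G1 X74.170 Y117.243 F657
G1 X66.552 Y120.399
G1 X58.934 Y117.243
G1 X55.778 Y109.625
G1 X58.934 Y102.007
G1 X66.552 Y98.851
G1 X74.170 Y102.007
G1 X77.326 Y109.625
M5
G0 X191.294 Y233.945
M3 S317
G1 X104.965 Y99.900 F3308
G1 X55.777 Y121.283
G1 X271.875 Y180.934
G1 X191.294 Y233.945
M5
G0 X184.284 Y182.127
M3 S796
G1 X284.069 Y215.007 F657
M5
G0 X168.266 Y220.885
M3 S317
G1 X162.413 Y235.017 F3308
G1 X148.281 Y240.870
G1 X134.149 Y235.017
G1 X128.296 Y220.885
G1 X134.149 Y206.753
G1 X148.281 Y200.900
G1 X162.413 Y206.753
G1 X168.266 Y220.885
M5
G0 X0.000 Y0.000

viewBox `0 0 292.365 255.563` with mm width/height → 1 unit = 1 mm. Flip: y_m = 255.563 − y_svg.

**Shape 1** — `<polygon>` closed polygon, stroke `#0000ff` → engrave (S317, F3308). Machine vertices: (38.138,180.389) → (7.504,16.706) → (123.835,234.883) → (26.519,112.559) → (38.138,180.389). Closed: final G1 returns to the first vertex.

**Shape 2** — `<circle>` circle, stroke `#ff00ff` → cut (S796, F657). Machine vertices: (77.326,109.625) → (74.170,117.243) → (66.552,120.399) → (58.934,117.243) → (55.778,109.625) → (58.934,102.007) → (66.552,98.851) → (74.170,102.007) → (77.326,109.625). Closed: final G1 returns to the first vertex.

**Shape 3** — `<polygon>` closed polygon, stroke `#0000ff` → engrave (S317, F3308). Machine vertices: (191.294,233.945) → (104.965,99.900) → (55.777,121.283) → (271.875,180.934) → (191.294,233.945). Closed: final G1 returns to the first vertex.

**Shape 4** — `<line>` line segment, stroke `#ff00ff` → cut (S796, F657). Machine vertices: (184.284,182.127) → (284.069,215.007). Open path.

**Shape 5** — `<circle>` circle, stroke `#0000ff` → engrave (S317, F3308). Machine vertices: (168.266,220.885) → (162.413,235.017) → (148.281,240.870) → (134.149,235.017) → (128.296,220.885) → (134.149,206.753) → (148.281,200.900) → (162.413,206.753) → (168.266,220.885). Closed: final G1 returns to the first vertex.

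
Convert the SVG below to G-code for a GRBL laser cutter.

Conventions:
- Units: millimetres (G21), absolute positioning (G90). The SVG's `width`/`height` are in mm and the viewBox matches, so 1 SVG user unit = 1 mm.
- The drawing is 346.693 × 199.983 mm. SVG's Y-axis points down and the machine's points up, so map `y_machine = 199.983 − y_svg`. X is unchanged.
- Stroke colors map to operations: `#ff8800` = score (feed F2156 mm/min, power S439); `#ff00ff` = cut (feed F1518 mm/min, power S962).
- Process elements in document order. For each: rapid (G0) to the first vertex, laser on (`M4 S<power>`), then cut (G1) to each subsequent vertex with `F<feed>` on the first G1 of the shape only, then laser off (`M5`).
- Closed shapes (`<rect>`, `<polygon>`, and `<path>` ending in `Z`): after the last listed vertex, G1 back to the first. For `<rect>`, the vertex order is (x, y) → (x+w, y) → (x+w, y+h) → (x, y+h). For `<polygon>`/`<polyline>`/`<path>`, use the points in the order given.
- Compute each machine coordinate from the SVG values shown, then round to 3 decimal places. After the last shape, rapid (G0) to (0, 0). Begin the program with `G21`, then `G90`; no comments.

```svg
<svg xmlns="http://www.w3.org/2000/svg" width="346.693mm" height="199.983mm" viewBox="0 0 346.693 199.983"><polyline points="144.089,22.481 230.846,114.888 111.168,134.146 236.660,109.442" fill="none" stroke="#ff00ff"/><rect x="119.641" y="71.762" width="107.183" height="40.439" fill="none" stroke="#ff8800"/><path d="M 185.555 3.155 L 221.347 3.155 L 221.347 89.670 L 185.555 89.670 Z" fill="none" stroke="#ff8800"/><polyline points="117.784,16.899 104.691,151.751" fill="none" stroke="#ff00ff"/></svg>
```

G21
G90
G0 X144.089 Y177.502
M4 S962
G1 X230.846 Y85.095 F1518
G1 X111.168 Y65.837
G1 X236.660 Y90.541
M5
G0 X119.641 Y128.221
M4 S439
G1 X226.824 Y128.221 F2156
G1 X226.824 Y87.782
G1 X119.641 Y87.782
G1 X119.641 Y128.221
M5
G0 X185.555 Y196.828
M4 S439
G1 X221.347 Y196.828 F2156
G1 X221.347 Y110.313
G1 X185.555 Y110.313
G1 X185.555 Y196.828
M5
G0 X117.784 Y183.084
M4 S962
G1 X104.691 Y48.232 F1518
M5
G0 X0.000 Y0.000

Since the viewBox matches the mm dimensions, user units are millimetres directly. The only transform is the Y-flip y_m = 199.983 − y_svg.

Shape 1 is a open polyline drawn with `<polyline>`. Its stroke #ff00ff means cut at S962, F1518. After flipping Y the toolpath is (144.089,177.502) → (230.846,85.095) → (111.168,65.837) → (236.660,90.541).

Shape 2 is a rectangle drawn with `<rect>`. Its stroke #ff8800 means score at S439, F2156. After flipping Y the toolpath is (119.641,128.221) → (226.824,128.221) → (226.824,87.782) → (119.641,87.782) → (119.641,128.221), returning to the start.

Shape 3 is a rectangle drawn with `<path>`. Its stroke #ff8800 means score at S439, F2156. After flipping Y the toolpath is (185.555,196.828) → (221.347,196.828) → (221.347,110.313) → (185.555,110.313) → (185.555,196.828), returning to the start.

Shape 4 is a line segment drawn with `<polyline>`. Its stroke #ff00ff means cut at S962, F1518. After flipping Y the toolpath is (117.784,183.084) → (104.691,48.232).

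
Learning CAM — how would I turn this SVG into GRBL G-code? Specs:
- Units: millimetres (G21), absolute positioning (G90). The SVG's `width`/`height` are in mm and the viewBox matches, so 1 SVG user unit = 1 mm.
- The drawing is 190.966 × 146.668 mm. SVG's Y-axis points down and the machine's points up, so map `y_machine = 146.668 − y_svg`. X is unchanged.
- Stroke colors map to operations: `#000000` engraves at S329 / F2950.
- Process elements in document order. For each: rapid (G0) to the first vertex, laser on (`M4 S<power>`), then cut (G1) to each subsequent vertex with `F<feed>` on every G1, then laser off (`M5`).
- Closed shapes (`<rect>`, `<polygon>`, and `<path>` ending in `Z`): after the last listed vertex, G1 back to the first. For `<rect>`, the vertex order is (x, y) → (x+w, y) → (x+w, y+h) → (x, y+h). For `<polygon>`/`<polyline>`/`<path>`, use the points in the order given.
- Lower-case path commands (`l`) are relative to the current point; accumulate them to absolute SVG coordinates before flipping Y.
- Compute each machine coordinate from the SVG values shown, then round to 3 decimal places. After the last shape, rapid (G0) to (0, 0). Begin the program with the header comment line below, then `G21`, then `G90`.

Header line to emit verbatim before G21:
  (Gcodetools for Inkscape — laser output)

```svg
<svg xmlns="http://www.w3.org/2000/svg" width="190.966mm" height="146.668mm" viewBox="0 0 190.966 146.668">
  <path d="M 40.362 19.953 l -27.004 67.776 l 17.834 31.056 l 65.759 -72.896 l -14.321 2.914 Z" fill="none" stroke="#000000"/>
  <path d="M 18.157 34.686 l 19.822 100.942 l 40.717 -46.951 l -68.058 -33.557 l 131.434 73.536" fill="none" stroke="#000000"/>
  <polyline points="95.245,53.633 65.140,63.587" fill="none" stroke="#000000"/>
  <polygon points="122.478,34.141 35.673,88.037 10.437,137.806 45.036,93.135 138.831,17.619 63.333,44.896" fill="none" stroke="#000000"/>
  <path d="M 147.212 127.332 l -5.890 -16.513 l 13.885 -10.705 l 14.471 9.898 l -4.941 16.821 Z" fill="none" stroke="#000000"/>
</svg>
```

(Gcodetools for Inkscape — laser output)
G21
G90
G0 X40.362 Y126.715
M4 S329
G1 X13.358 Y58.939 F2950
G1 X31.192 Y27.883 F2950
G1 X96.951 Y100.779 F2950
G1 X82.630 Y97.865 F2950
G1 X40.362 Y126.715 F2950
M5
G0 X18.157 Y111.982
M4 S329
G1 X37.979 Y11.040 F2950
G1 X78.696 Y57.991 F2950
G1 X10.638 Y91.548 F2950
G1 X142.072 Y18.012 F2950
M5
G0 X95.245 Y93.035
M4 S329
G1 X65.140 Y83.081 F2950
M5
G0 X122.478 Y112.527
M4 S329
G1 X35.673 Y58.631 F2950
G1 X10.437 Y8.862 F2950
G1 X45.036 Y53.533 F2950
G1 X138.831 Y129.049 F2950
G1 X63.333 Y101.772 F2950
G1 X122.478 Y112.527 F2950
M5
G0 X147.212 Y19.336
M4 S329
G1 X141.322 Y35.849 F2950
G1 X155.207 Y46.554 F2950
G1 X169.678 Y36.656 F2950
G1 X164.737 Y19.835 F2950
G1 X147.212 Y19.336 F2950
M5
G0 X0.000 Y0.000

viewBox `0 0 190.966 146.668` with mm width/height → 1 unit = 1 mm. Flip: y_m = 146.668 − y_svg.

**Shape 1** — `<path>` closed polygon, stroke `#000000` → engrave (S329, F2950). Machine vertices: (40.362,126.715) → (13.358,58.939) → (31.192,27.883) → (96.951,100.779) → (82.630,97.865) → (40.362,126.715). Closed: final G1 returns to the first vertex.

**Shape 2** — `<path>` open polyline, stroke `#000000` → engrave (S329, F2950). Machine vertices: (18.157,111.982) → (37.979,11.040) → (78.696,57.991) → (10.638,91.548) → (142.072,18.012). Open path.

**Shape 3** — `<polyline>` line segment, stroke `#000000` → engrave (S329, F2950). Machine vertices: (95.245,93.035) → (65.140,83.081). Open path.

**Shape 4** — `<polygon>` closed polygon, stroke `#000000` → engrave (S329, F2950). Machine vertices: (122.478,112.527) → (35.673,58.631) → (10.437,8.862) → (45.036,53.533) → (138.831,129.049) → (63.333,101.772) → (122.478,112.527). Closed: final G1 returns to the first vertex.

**Shape 5** — `<path>` regular polygon, stroke `#000000` → engrave (S329, F2950). Machine vertices: (147.212,19.336) → (141.322,35.849) → (155.207,46.554) → (169.678,36.656) → (164.737,19.835) → (147.212,19.336). Closed: final G1 returns to the first vertex.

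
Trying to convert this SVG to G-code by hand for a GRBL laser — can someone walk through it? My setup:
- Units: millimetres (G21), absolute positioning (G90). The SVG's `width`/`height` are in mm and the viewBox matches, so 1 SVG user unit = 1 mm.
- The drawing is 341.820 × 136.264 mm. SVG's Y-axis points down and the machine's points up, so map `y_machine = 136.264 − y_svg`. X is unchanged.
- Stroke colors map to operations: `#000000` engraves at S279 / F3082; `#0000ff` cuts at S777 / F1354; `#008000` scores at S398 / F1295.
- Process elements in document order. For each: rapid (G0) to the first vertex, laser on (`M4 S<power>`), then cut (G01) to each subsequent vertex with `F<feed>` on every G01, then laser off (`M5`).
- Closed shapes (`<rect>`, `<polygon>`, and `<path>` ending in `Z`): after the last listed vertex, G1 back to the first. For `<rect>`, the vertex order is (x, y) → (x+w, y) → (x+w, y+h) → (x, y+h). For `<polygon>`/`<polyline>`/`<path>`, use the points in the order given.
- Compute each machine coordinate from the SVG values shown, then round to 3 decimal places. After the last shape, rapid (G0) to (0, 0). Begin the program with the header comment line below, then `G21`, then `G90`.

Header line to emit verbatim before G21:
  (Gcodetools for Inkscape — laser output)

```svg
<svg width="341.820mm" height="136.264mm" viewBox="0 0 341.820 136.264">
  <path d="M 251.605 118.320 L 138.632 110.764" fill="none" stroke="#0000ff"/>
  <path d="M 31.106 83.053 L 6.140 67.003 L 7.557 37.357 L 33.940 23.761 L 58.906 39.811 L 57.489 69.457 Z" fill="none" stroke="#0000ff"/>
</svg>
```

(Gcodetools for Inkscape — laser output)
G21
G90
G0 X251.605 Y17.944
M4 S777
G01 X138.632 Y25.500 F1354
M5
G0 X31.106 Y53.211
M4 S777
G01 X6.140 Y69.261 F1354
G01 X7.557 Y98.907 F1354
G01 X33.940 Y112.503 F1354
G01 X58.906 Y96.453 F1354
G01 X57.489 Y66.807 F1354
G01 X31.106 Y53.211 F1354
M5
G0 X0.000 Y0.000

viewBox `0 0 341.820 136.264` with mm width/height → 1 unit = 1 mm. Flip: y_m = 136.264 − y_svg.

**Shape 1** — `<path>` line segment, stroke `#0000ff` → cut (S777, F1354). Machine vertices: (251.605,17.944) → (138.632,25.500). Open path.

**Shape 2** — `<path>` regular polygon, stroke `#0000ff` → cut (S777, F1354). Machine vertices: (31.106,53.211) → (6.140,69.261) → (7.557,98.907) → (33.940,112.503) → (58.906,96.453) → (57.489,66.807) → (31.106,53.211). Closed: final G1 returns to the first vertex.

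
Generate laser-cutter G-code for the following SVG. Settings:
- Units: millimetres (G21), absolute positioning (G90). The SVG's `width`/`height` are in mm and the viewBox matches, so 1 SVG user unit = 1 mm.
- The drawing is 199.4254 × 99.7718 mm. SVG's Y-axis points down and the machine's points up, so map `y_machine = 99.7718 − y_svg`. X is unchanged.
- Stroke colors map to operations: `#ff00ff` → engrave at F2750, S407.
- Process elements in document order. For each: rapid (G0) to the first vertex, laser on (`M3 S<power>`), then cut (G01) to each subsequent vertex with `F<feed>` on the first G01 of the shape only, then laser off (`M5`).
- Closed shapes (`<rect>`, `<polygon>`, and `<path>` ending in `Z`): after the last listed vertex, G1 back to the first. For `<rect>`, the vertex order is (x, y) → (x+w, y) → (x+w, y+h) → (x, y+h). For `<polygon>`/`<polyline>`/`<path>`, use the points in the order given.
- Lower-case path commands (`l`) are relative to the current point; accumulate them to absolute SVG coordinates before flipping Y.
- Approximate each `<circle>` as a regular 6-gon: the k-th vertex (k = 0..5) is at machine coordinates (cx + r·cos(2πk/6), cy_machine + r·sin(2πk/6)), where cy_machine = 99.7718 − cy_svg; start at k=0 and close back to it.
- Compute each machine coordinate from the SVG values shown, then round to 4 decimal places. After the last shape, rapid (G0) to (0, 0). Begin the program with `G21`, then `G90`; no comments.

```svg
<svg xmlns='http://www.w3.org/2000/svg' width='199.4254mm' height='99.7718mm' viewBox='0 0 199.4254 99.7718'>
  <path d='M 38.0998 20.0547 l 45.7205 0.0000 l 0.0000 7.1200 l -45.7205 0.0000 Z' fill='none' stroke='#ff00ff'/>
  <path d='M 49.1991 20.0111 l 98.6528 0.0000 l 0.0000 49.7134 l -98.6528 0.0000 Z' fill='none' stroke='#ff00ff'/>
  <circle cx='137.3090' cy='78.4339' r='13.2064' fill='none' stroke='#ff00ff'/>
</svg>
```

viewBox `0 0 199.4254 99.7718` with mm width/height → 1 unit = 1 mm. Flip: y_m = 99.7718 − y_svg.

**Shape 1** — `<path>` rectangle, stroke `#ff00ff` → engrave (S407, F2750). Machine vertices: (38.0998,79.7171) → (83.8203,79.7171) → (83.8203,72.5971) → (38.0998,72.5971) → (38.0998,79.7171). Closed: final G1 returns to the first vertex.

**Shape 2** — `<path>` rectangle, stroke `#ff00ff` → engrave (S407, F2750). Machine vertices: (49.1991,79.7607) → (147.8519,79.7607) → (147.8519,30.0473) → (49.1991,30.0473) → (49.1991,79.7607). Closed: final G1 returns to the first vertex.

**Shape 3** — `<circle>` circle, stroke `#ff00ff` → engrave (S407, F2750). Machine vertices: (150.5154,21.3379) → (143.9122,32.7750) → (130.7058,32.7750) → (124.1026,21.3379) → (130.7058,9.9008) → (143.9122,9.9008) → (150.5154,21.3379). Closed: final G1 returns to the first vertex.

G21
G90
G0 X38.0998 Y79.7171
M3 S407
G01 X83.8203 Y79.7171 F2750
G01 X83.8203 Y72.5971
G01 X38.0998 Y72.5971
G01 X38.0998 Y79.7171
M5
G0 X49.1991 Y79.7607
M3 S407
G01 X147.8519 Y79.7607 F2750
G01 X147.8519 Y30.0473
G01 X49.1991 Y30.0473
G01 X49.1991 Y79.7607
M5
G0 X150.5154 Y21.3379
M3 S407
G01 X143.9122 Y32.7750 F2750
G01 X130.7058 Y32.7750
G01 X124.1026 Y21.3379
G01 X130.7058 Y9.9008
G01 X143.9122 Y9.9008
G01 X150.5154 Y21.3379
M5
G0 X0.0000 Y0.0000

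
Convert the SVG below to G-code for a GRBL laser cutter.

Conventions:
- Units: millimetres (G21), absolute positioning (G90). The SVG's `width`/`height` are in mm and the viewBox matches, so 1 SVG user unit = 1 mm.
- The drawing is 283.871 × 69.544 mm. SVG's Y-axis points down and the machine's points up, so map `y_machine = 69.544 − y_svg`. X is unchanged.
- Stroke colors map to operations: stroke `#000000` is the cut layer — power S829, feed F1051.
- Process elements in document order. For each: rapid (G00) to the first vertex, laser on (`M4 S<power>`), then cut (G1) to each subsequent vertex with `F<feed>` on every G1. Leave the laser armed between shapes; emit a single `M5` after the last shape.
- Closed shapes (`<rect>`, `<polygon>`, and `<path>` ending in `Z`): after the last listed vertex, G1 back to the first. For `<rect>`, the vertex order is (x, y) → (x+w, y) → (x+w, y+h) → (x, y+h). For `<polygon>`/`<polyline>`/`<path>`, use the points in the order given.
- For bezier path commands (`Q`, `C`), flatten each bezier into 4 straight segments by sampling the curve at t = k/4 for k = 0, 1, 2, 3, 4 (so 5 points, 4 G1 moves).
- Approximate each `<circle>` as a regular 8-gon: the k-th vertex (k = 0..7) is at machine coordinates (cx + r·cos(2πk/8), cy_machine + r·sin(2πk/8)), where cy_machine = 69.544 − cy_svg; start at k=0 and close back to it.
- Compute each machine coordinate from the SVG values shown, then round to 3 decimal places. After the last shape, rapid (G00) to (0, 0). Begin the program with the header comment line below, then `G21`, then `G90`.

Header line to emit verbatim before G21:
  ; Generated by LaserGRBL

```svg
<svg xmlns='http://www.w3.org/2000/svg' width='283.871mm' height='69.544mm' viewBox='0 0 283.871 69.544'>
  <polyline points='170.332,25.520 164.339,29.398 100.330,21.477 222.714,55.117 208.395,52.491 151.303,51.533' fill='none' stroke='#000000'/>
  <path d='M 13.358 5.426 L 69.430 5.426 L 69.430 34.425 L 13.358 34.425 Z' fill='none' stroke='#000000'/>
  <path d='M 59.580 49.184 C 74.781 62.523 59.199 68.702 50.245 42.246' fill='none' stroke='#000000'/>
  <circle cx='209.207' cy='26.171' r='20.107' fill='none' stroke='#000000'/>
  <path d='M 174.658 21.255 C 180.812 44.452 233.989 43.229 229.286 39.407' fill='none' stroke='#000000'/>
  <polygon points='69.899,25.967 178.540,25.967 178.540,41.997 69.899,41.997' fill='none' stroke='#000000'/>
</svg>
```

viewBox `0 0 283.871 69.544` with mm width/height → 1 unit = 1 mm. Flip: y_m = 69.544 − y_svg.

**Shape 1** — `<polyline>` open polyline, stroke `#000000` → cut (S829, F1051). Machine vertices: (170.332,44.024) → (164.339,40.146) → (100.330,48.067) → (222.714,14.427) → (208.395,17.053) → (151.303,18.011). Open path.

**Shape 2** — `<path>` rectangle, stroke `#000000` → cut (S829, F1051). Machine vertices: (13.358,64.118) → (69.430,64.118) → (69.430,35.119) → (13.358,35.119) → (13.358,64.118). Closed: final G1 returns to the first vertex.

**Shape 3** — `<path>` cubic bezier, stroke `#000000` → cut (S829, F1051). Control points (SVG): P0=(59.580,49.184), P1=(74.781,62.523), P2=(59.199,68.702), P3=(50.245,42.246); sampled at t=k/4. Machine vertices: (59.580,20.360) → (65.793,12.096) → (63.971,8.906) → (57.619,13.177) → (50.245,27.298). Open path.

**Shape 4** — `<circle>` circle, stroke `#000000` → cut (S829, F1051). Machine vertices: (229.314,43.373) → (223.425,57.591) → (209.207,63.480) → (194.989,57.591) → (189.100,43.373) → (194.989,29.155) → (209.207,23.266) → (223.425,29.155) → (229.314,43.373). Closed: final G1 returns to the first vertex.

**Shape 5** — `<path>` cubic bezier, stroke `#000000` → cut (S829, F1051). Control points (SVG): P0=(174.658,21.255), P1=(180.812,44.452), P2=(233.989,43.229), P3=(229.286,39.407); sampled at t=k/4. Machine vertices: (174.658,48.289) → (186.451,35.129) → (206.043,29.081) → (223.600,28.099) → (229.286,30.137). Open path.

**Shape 6** — `<polygon>` rectangle, stroke `#000000` → cut (S829, F1051). Machine vertices: (69.899,43.577) → (178.540,43.577) → (178.540,27.547) → (69.899,27.547) → (69.899,43.577). Closed: final G1 returns to the first vertex.

; Generated by LaserGRBL
G21
G90
G00 X170.332 Y44.024
M4 S829
G1 X164.339 Y40.146 F1051
G1 X100.330 Y48.067 F1051
G1 X222.714 Y14.427 F1051
G1 X208.395 Y17.053 F1051
G1 X151.303 Y18.011 F1051
G00 X13.358 Y64.118
M4 S829
G1 X69.430 Y64.118 F1051
G1 X69.430 Y35.119 F1051
G1 X13.358 Y35.119 F1051
G1 X13.358 Y64.118 F1051
G00 X59.580 Y20.360
M4 S829
G1 X65.793 Y12.096 F1051
G1 X63.971 Y8.906 F1051
G1 X57.619 Y13.177 F1051
G1 X50.245 Y27.298 F1051
G00 X229.314 Y43.373
M4 S829
G1 X223.425 Y57.591 F1051
G1 X209.207 Y63.480 F1051
G1 X194.989 Y57.591 F1051
G1 X189.100 Y43.373 F1051
G1 X194.989 Y29.155 F1051
G1 X209.207 Y23.266 F1051
G1 X223.425 Y29.155 F1051
G1 X229.314 Y43.373 F1051
G00 X174.658 Y48.289
M4 S829
G1 X186.451 Y35.129 F1051
G1 X206.043 Y29.081 F1051
G1 X223.600 Y28.099 F1051
G1 X229.286 Y30.137 F1051
G00 X69.899 Y43.577
M4 S829
G1 X178.540 Y43.577 F1051
G1 X178.540 Y27.547 F1051
G1 X69.899 Y27.547 F1051
G1 X69.899 Y43.577 F1051
M5
G00 X0.000 Y0.000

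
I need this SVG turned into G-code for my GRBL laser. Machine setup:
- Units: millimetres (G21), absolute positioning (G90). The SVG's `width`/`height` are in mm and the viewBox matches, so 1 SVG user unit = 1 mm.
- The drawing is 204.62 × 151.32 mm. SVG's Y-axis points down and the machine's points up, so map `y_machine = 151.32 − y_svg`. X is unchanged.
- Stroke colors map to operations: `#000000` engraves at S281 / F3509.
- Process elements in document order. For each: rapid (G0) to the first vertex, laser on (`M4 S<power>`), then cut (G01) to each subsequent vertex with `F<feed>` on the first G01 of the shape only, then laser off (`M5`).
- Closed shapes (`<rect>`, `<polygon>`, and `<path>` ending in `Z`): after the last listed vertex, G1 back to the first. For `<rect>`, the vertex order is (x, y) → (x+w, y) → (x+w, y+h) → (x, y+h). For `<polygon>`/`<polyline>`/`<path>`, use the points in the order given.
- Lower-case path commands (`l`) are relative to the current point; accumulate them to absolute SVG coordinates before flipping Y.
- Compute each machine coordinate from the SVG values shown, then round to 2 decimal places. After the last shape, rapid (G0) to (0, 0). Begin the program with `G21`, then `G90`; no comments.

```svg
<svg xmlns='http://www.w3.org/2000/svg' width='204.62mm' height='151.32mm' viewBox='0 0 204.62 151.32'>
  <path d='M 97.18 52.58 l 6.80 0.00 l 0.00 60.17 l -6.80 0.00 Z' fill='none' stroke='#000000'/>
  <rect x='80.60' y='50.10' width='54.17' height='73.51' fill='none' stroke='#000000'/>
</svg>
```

G21
G90
G0 X97.18 Y98.74
M4 S281
G01 X103.98 Y98.74 F3509
G01 X103.98 Y38.57
G01 X97.18 Y38.57
G01 X97.18 Y98.74
M5
G0 X80.60 Y101.22
M4 S281
G01 X134.77 Y101.22 F3509
G01 X134.77 Y27.71
G01 X80.60 Y27.71
G01 X80.60 Y101.22
M5
G0 X0.00 Y0.00

Since the viewBox matches the mm dimensions, user units are millimetres directly. The only transform is the Y-flip y_m = 151.32 − y_svg.

Shape 1 is a rectangle drawn with `<path>`. Its stroke #000000 means engrave at S281, F3509. After flipping Y the toolpath is (97.18,98.74) → (103.98,98.74) → (103.98,38.57) → (97.18,38.57) → (97.18,98.74), returning to the start.

Shape 2 is a rectangle drawn with `<rect>`. Its stroke #000000 means engrave at S281, F3509. After flipping Y the toolpath is (80.60,101.22) → (134.77,101.22) → (134.77,27.71) → (80.60,27.71) → (80.60,101.22), returning to the start.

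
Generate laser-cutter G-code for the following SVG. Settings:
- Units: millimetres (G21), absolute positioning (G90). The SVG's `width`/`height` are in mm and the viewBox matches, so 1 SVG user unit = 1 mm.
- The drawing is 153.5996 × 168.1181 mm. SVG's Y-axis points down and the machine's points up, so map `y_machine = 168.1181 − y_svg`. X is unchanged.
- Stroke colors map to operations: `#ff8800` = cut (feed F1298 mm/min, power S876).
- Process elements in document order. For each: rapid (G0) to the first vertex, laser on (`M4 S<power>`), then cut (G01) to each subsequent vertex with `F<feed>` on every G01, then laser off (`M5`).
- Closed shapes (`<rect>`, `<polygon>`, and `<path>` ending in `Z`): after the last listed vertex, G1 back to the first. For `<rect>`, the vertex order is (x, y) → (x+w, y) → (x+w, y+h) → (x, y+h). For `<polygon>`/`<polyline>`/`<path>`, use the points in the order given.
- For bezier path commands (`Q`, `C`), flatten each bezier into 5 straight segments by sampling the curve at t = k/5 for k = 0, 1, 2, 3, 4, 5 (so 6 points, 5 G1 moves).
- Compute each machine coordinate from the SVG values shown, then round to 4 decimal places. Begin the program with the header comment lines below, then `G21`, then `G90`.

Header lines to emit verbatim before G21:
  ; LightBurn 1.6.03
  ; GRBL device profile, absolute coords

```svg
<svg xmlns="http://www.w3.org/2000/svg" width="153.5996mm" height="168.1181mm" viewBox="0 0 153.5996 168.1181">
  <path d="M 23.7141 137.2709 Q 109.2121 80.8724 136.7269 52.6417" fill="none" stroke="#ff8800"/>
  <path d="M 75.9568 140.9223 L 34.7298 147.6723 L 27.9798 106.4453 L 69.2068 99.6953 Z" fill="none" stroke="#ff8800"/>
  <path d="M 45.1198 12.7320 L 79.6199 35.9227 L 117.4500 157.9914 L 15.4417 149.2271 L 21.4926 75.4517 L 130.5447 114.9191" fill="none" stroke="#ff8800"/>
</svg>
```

viewBox `0 0 153.5996 168.1181` with mm width/height → 1 unit = 1 mm. Flip: y_m = 168.1181 − y_svg.

**Shape 1** — `<path>` quadratic bezier, stroke `#ff8800` → cut (S876, F1298). Control points (SVG): P0=(23.7141,137.2709), P1=(109.2121,80.8724), P2=(136.7269,52.6417); sampled at t=k/5. Machine vertices: (23.7141,30.8472) → (55.5940,52.2799) → (82.8352,71.4592) → (105.4377,88.3850) → (123.4017,103.0574) → (136.7269,115.4764). Open path.

**Shape 2** — `<path>` regular polygon, stroke `#ff8800` → cut (S876, F1298). Machine vertices: (75.9568,27.1958) → (34.7298,20.4458) → (27.9798,61.6728) → (69.2068,68.4228) → (75.9568,27.1958). Closed: final G1 returns to the first vertex.

**Shape 3** — `<path>` open polyline, stroke `#ff8800` → cut (S876, F1298). Machine vertices: (45.1198,155.3861) → (79.6199,132.1954) → (117.4500,10.1267) → (15.4417,18.8910) → (21.4926,92.6664) → (130.5447,53.1990). Open path.

; LightBurn 1.6.03
; GRBL device profile, absolute coords
G21
G90
G0 X23.7141 Y30.8472
M4 S876
G01 X55.5940 Y52.2799 F1298
G01 X82.8352 Y71.4592 F1298
G01 X105.4377 Y88.3850 F1298
G01 X123.4017 Y103.0574 F1298
G01 X136.7269 Y115.4764 F1298
M5
G0 X75.9568 Y27.1958
M4 S876
G01 X34.7298 Y20.4458 F1298
G01 X27.9798 Y61.6728 F1298
G01 X69.2068 Y68.4228 F1298
G01 X75.9568 Y27.1958 F1298
M5
G0 X45.1198 Y155.3861
M4 S876
G01 X79.6199 Y132.1954 F1298
G01 X117.4500 Y10.1267 F1298
G01 X15.4417 Y18.8910 F1298
G01 X21.4926 Y92.6664 F1298
G01 X130.5447 Y53.1990 F1298
M5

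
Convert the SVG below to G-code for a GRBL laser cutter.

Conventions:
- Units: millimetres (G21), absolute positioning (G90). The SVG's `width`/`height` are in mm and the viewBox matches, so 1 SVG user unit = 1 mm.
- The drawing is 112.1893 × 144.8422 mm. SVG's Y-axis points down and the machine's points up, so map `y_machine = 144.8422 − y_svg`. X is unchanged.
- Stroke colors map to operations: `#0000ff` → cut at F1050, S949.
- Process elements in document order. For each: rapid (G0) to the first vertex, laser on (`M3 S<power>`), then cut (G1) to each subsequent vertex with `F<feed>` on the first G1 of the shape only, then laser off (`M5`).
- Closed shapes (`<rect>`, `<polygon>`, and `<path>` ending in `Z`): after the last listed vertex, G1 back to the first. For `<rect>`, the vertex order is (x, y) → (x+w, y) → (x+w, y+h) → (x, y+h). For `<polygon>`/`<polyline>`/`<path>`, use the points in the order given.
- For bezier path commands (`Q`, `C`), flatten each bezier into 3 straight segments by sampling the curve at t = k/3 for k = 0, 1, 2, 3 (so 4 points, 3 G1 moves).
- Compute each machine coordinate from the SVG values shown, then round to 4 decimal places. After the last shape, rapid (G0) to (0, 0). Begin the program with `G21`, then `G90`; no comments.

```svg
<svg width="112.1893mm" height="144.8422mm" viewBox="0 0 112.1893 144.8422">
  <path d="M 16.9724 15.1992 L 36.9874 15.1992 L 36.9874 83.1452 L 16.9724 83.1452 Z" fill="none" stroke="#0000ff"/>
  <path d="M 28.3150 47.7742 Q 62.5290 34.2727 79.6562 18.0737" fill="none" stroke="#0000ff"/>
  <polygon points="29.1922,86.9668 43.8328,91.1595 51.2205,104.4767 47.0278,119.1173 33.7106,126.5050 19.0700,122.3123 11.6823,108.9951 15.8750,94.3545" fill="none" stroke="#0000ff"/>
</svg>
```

G21
G90
G0 X16.9724 Y129.6430
M3 S949
G1 X36.9874 Y129.6430 F1050
G1 X36.9874 Y61.6970
G1 X16.9724 Y61.6970
G1 X16.9724 Y129.6430
M5
G0 X28.3150 Y97.0680
M3 S949
G1 X49.2258 Y106.3687 F1050
G1 X66.3395 Y116.2689
G1 X79.6562 Y126.7685
M5
G0 X29.1922 Y57.8754
M3 S949
G1 X43.8328 Y53.6827 F1050
G1 X51.2205 Y40.3655
G1 X47.0278 Y25.7249
G1 X33.7106 Y18.3372
G1 X19.0700 Y22.5299
G1 X11.6823 Y35.8471
G1 X15.8750 Y50.4877
G1 X29.1922 Y57.8754
M5
G0 X0.0000 Y0.0000

1 u = 1 mm; y_m = 144.8422 − y.

[1] `<path>` rectangle, #0000ff→cut S949 F1050: (16.9724,129.6430) → (36.9874,129.6430) → (36.9874,61.6970) → (16.9724,61.6970) → (16.9724,129.6430) (closed)

[2] `<path>` quadratic bezier, #0000ff→cut S949 F1050: (28.3150,97.0680) → (49.2258,106.3687) → (66.3395,116.2689) → (79.6562,126.7685)

[3] `<polygon>` regular polygon, #0000ff→cut S949 F1050: (29.1922,57.8754) → (43.8328,53.6827) → (51.2205,40.3655) → (47.0278,25.7249) → (33.7106,18.3372) → (19.0700,22.5299) → (11.6823,35.8471) → (15.8750,50.4877) → (29.1922,57.8754) (closed)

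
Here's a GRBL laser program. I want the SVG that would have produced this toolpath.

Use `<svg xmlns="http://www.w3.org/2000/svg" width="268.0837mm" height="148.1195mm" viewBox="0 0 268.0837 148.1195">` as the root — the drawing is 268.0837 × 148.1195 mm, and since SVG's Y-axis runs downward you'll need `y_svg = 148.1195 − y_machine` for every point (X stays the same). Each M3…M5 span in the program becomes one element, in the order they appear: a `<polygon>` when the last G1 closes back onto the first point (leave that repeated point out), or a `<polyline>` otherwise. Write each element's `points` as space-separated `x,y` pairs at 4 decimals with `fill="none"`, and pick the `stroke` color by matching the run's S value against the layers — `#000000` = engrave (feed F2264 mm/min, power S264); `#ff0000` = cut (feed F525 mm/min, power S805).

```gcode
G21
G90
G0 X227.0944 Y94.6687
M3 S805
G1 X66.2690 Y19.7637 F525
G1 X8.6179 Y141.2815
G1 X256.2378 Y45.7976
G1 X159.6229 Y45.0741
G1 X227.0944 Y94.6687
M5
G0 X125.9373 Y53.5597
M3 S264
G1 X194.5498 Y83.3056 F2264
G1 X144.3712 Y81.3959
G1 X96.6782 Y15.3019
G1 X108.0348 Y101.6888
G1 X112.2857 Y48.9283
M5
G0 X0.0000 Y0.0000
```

Each laser-on run becomes one SVG element. Flip Y back into SVG space with y_svg = 148.1195 − y_machine.

Run 1: power S805 maps to stroke `#ff0000` (cut). The run returns to its start, so emit a `<polygon>` with points (Y-flipped): 227.0944,53.4508 66.2690,128.3558 8.6179,6.8380 256.2378,102.3219 159.6229,103.0454.

Run 2: power S264 maps to stroke `#000000` (engrave). The run is open, so emit a `<polyline>` with points (Y-flipped): 125.9373,94.5598 194.5498,64.8139 144.3712,66.7236 96.6782,132.8176 108.0348,46.4307 112.2857,99.1912.

<svg xmlns="http://www.w3.org/2000/svg" width="268.0837mm" height="148.1195mm" viewBox="0 0 268.0837 148.1195">
  <polygon points="227.0944,53.4508 66.2690,128.3558 8.6179,6.8380 256.2378,102.3219 159.6229,103.0454" fill="none" stroke="#ff0000"/>
  <polyline points="125.9373,94.5598 194.5498,64.8139 144.3712,66.7236 96.6782,132.8176 108.0348,46.4307 112.2857,99.1912" fill="none" stroke="#000000"/>
</svg>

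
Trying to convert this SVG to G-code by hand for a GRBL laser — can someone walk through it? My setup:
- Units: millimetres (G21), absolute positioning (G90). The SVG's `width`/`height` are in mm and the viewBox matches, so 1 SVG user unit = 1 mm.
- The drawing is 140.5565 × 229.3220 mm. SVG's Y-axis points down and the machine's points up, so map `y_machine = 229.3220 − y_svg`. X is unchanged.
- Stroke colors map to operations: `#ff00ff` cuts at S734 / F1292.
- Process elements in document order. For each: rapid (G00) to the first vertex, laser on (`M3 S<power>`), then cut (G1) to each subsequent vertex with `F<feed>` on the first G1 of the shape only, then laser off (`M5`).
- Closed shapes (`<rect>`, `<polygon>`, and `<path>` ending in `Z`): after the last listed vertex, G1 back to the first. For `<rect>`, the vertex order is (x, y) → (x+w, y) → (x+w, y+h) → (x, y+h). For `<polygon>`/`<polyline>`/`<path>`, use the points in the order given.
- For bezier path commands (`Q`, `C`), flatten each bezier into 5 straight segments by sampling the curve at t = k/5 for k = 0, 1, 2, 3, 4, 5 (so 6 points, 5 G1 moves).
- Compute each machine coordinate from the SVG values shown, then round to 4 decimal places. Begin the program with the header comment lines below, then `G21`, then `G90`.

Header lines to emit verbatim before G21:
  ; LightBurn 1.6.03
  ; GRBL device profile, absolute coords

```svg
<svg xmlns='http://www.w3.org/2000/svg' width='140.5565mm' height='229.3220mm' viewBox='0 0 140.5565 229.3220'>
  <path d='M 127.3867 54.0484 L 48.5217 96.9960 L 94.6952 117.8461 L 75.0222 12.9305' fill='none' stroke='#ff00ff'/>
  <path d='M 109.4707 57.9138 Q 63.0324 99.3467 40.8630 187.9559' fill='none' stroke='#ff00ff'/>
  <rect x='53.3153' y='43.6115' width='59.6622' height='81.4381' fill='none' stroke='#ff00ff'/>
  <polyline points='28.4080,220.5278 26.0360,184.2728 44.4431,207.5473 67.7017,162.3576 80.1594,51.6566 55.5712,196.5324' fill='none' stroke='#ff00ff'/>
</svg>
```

1 u = 1 mm; y_m = 229.3220 − y.

[1] `<path>` open polyline, #ff00ff→cut S734 F1292: (127.3867,175.2736) → (48.5217,132.3260) → (94.6952,111.4759) → (75.0222,216.3915)

[2] `<path>` quadratic bezier, #ff00ff→cut S734 F1292: (109.4707,171.4082) → (91.8661,152.9480) → (76.2031,130.7137) → (62.4815,104.7053) → (50.7015,74.9227) → (40.8630,41.3661)

[3] `<rect>` rectangle, #ff00ff→cut S734 F1292: (53.3153,185.7105) → (112.9775,185.7105) → (112.9775,104.2724) → (53.3153,104.2724) → (53.3153,185.7105) (closed)

[4] `<polyline>` open polyline, #ff00ff→cut S734 F1292: (28.4080,8.7942) → (26.0360,45.0492) → (44.4431,21.7747) → (67.7017,66.9644) → (80.1594,177.6654) → (55.5712,32.7896)

; LightBurn 1.6.03
; GRBL device profile, absolute coords
G21
G90
G00 X127.3867 Y175.2736
M3 S734
G1 X48.5217 Y132.3260 F1292
G1 X94.6952 Y111.4759
G1 X75.0222 Y216.3915
M5
G00 X109.4707 Y171.4082
M3 S734
G1 X91.8661 Y152.9480 F1292
G1 X76.2031 Y130.7137
G1 X62.4815 Y104.7053
G1 X50.7015 Y74.9227
G1 X40.8630 Y41.3661
M5
G00 X53.3153 Y185.7105
M3 S734
G1 X112.9775 Y185.7105 F1292
G1 X112.9775 Y104.2724
G1 X53.3153 Y104.2724
G1 X53.3153 Y185.7105
M5
G00 X28.4080 Y8.7942
M3 S734
G1 X26.0360 Y45.0492 F1292
G1 X44.4431 Y21.7747
G1 X67.7017 Y66.9644
G1 X80.1594 Y177.6654
G1 X55.5712 Y32.7896
M5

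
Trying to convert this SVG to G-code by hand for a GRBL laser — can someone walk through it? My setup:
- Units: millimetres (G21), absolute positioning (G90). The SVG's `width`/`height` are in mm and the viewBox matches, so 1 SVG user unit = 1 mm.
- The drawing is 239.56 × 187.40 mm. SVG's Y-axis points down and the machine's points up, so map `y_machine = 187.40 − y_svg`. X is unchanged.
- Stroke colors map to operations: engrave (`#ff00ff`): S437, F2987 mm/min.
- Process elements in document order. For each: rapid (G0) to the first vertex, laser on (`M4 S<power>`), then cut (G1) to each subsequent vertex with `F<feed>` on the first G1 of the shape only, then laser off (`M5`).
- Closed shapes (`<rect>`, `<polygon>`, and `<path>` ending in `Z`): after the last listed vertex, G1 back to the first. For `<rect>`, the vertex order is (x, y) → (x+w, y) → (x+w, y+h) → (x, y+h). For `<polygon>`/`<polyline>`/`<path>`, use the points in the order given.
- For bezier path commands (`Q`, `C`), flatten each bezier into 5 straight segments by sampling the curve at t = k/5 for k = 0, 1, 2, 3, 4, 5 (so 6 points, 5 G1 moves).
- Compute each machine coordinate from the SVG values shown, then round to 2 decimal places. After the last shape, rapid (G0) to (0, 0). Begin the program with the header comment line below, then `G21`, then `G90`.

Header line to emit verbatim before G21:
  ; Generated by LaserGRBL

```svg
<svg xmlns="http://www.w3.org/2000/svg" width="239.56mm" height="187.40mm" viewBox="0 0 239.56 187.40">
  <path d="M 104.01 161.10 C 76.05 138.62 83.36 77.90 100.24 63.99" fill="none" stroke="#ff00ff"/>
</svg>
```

1 u = 1 mm; y_m = 187.40 − y.

[1] `<path>` cubic bezier, #ff00ff→engrave S437 F2987: (104.01,26.30) → (91.26,43.70) → (85.74,66.19) → (86.22,89.69) → (91.47,110.13) → (100.24,123.41)

; Generated by LaserGRBL
G21
G90
G0 X104.01 Y26.30
M4 S437
G1 X91.26 Y43.70 F2987
G1 X85.74 Y66.19
G1 X86.22 Y89.69
G1 X91.47 Y110.13
G1 X100.24 Y123.41
M5
G0 X0.00 Y0.00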